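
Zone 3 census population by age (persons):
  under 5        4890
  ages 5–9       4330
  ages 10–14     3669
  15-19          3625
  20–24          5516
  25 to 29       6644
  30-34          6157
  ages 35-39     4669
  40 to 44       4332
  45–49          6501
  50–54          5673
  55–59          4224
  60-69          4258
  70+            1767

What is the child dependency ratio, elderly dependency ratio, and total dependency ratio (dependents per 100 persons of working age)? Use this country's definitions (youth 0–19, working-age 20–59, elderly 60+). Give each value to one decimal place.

0–19: 4890 + 4330 + 3669 + 3625 = 16514
20–59: 5516 + 6644 + 6157 + 4669 + 4332 + 6501 + 5673 + 4224 = 43716
60+: 4258 + 1767 = 6025
Youth dependency ratio = 16514 / 43716 × 100 = 37.8
Old-age dependency ratio = 6025 / 43716 × 100 = 13.8
Total dependency ratio = (16514 + 6025) / 43716 × 100 = 22539 / 43716 × 100 = 51.6

Youth dependency ratio: 37.8
Old-age dependency ratio: 13.8
Total dependency ratio: 51.6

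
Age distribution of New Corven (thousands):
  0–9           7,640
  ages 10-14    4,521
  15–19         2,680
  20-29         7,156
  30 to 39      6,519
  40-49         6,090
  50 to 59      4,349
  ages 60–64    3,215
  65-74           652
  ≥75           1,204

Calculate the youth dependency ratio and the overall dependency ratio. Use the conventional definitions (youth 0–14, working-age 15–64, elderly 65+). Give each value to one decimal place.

Youth dependency ratio: 40.5
Total dependency ratio: 46.7

0–14: 7,640 + 4,521 = 12,161
15–64: 2,680 + 7,156 + 6,519 + 6,090 + 4,349 + 3,215 = 30,009
65+: 652 + 1,204 = 1,856
Youth dependency ratio = 12,161 / 30,009 × 100 = 40.5
Total dependency ratio = (12,161 + 1,856) / 30,009 × 100 = 14,017 / 30,009 × 100 = 46.7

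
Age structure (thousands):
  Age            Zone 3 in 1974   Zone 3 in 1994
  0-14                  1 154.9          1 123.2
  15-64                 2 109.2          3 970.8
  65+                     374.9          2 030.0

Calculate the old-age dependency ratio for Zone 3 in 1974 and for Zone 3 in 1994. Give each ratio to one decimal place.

Zone 3 in 1974: 17.8
Zone 3 in 1994: 51.1

Zone 3 in 1974: 374.9 / 2 109.2 × 100 = 17.8
Zone 3 in 1994: 2 030.0 / 3 970.8 × 100 = 51.1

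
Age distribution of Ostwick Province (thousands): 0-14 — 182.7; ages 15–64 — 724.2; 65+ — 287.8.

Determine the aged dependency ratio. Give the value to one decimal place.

Old-age dependency ratio: 39.7

Old-age dependency ratio = 287.8 / 724.2 × 100 = 39.7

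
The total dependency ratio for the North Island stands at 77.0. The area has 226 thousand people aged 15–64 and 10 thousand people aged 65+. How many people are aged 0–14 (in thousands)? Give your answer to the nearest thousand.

Aged 0–14: 164

Total dependency ratio = (youth + elderly) / working-age × 100
77.0 = (Y + 10) / 226 × 100
⇒ 164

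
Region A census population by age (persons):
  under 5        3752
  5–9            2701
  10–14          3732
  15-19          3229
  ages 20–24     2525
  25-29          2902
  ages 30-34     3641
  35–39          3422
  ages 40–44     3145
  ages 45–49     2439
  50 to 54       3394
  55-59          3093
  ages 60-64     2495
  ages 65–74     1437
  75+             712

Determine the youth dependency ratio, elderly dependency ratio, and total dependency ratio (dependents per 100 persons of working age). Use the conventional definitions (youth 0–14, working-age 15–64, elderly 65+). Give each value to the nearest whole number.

Youth dependency ratio: 34
Old-age dependency ratio: 7
Total dependency ratio: 41

0–14: 3752 + 2701 + 3732 = 10185
15–64: 3229 + 2525 + 2902 + 3641 + 3422 + 3145 + 2439 + 3394 + 3093 + 2495 = 30285
65+: 1437 + 712 = 2149
Youth dependency ratio = 10185 / 30285 × 100 = 34
Old-age dependency ratio = 2149 / 30285 × 100 = 7
Total dependency ratio = (10185 + 2149) / 30285 × 100 = 12334 / 30285 × 100 = 41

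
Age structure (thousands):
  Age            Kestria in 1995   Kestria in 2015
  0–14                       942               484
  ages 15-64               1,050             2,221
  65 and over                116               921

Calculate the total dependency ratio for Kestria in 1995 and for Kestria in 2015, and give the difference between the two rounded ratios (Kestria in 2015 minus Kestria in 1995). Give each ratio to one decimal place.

Kestria in 1995: 100.8
Kestria in 2015: 63.3
Difference: -37.5

Kestria in 1995: (942 + 116) / 1,050 × 100 = 1,058 / 1,050 × 100 = 100.8
Kestria in 2015: (484 + 921) / 2,221 × 100 = 1,405 / 2,221 × 100 = 63.3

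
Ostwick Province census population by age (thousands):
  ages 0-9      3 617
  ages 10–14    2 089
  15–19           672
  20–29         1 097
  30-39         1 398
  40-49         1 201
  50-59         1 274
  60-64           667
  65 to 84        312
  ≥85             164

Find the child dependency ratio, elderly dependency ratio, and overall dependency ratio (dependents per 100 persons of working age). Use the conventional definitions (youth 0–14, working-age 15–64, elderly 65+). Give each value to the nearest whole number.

0–14: 3 617 + 2 089 = 5 706
15–64: 672 + 1 097 + 1 398 + 1 201 + 1 274 + 667 = 6 309
65+: 312 + 164 = 476
Youth dependency ratio = 5 706 / 6 309 × 100 = 90
Old-age dependency ratio = 476 / 6 309 × 100 = 8
Total dependency ratio = (5 706 + 476) / 6 309 × 100 = 6 182 / 6 309 × 100 = 98

Youth dependency ratio: 90
Old-age dependency ratio: 8
Total dependency ratio: 98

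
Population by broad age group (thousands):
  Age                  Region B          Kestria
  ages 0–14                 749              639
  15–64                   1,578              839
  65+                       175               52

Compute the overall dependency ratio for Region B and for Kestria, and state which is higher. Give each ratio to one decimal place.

Region B: (749 + 175) / 1,578 × 100 = 924 / 1,578 × 100 = 58.6
Kestria: (639 + 52) / 839 × 100 = 691 / 839 × 100 = 82.4

Region B: 58.6
Kestria: 82.4
Higher: Kestria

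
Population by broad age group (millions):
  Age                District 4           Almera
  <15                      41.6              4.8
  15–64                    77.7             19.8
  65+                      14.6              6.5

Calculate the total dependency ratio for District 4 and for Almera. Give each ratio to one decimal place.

District 4: 72.3
Almera: 57.1

District 4: (41.6 + 14.6) / 77.7 × 100 = 56.2 / 77.7 × 100 = 72.3
Almera: (4.8 + 6.5) / 19.8 × 100 = 11.3 / 19.8 × 100 = 57.1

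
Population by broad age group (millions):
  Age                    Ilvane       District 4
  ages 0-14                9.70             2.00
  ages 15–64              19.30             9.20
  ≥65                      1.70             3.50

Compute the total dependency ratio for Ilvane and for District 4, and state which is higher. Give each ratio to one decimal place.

Ilvane: (9.70 + 1.70) / 19.30 × 100 = 11.40 / 19.30 × 100 = 59.1
District 4: (2.00 + 3.50) / 9.20 × 100 = 5.50 / 9.20 × 100 = 59.8

Ilvane: 59.1
District 4: 59.8
Higher: District 4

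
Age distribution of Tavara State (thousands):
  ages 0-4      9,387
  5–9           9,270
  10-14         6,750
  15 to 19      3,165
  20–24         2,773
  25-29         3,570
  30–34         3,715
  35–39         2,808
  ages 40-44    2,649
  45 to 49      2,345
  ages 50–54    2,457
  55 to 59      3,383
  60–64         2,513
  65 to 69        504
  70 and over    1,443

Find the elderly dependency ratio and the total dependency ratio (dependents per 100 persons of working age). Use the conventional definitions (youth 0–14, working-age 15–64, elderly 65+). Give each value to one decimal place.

Old-age dependency ratio: 6.6
Total dependency ratio: 93.1

0–14: 9,387 + 9,270 + 6,750 = 25,407
15–64: 3,165 + 2,773 + 3,570 + 3,715 + 2,808 + 2,649 + 2,345 + 2,457 + 3,383 + 2,513 = 29,378
65+: 504 + 1,443 = 1,947
Old-age dependency ratio = 1,947 / 29,378 × 100 = 6.6
Total dependency ratio = (25,407 + 1,947) / 29,378 × 100 = 27,354 / 29,378 × 100 = 93.1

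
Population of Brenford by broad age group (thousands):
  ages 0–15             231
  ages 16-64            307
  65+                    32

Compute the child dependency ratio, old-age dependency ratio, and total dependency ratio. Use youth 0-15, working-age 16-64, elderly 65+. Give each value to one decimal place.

Youth dependency ratio = 231 / 307 × 100 = 75.2
Old-age dependency ratio = 32 / 307 × 100 = 10.4
Total dependency ratio = (231 + 32) / 307 × 100 = 263 / 307 × 100 = 85.7

Youth dependency ratio: 75.2
Old-age dependency ratio: 10.4
Total dependency ratio: 85.7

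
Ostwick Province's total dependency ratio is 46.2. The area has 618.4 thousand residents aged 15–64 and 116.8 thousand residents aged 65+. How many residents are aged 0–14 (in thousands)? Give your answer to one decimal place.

Total dependency ratio = (youth + elderly) / working-age × 100
46.2 = (Y + 116.8) / 618.4 × 100
⇒ 168.9

Aged 0–14: 168.9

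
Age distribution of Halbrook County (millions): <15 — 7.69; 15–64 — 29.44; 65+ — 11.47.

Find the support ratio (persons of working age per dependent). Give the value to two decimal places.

Support ratio = 29.44 / (7.69 + 11.47) = 29.44 / 19.16 = 1.54

Support ratio: 1.54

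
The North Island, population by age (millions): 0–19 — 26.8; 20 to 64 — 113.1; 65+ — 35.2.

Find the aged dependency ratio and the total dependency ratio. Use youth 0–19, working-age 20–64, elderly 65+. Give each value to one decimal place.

Old-age dependency ratio: 31.1
Total dependency ratio: 54.8

Old-age dependency ratio = 35.2 / 113.1 × 100 = 31.1
Total dependency ratio = (26.8 + 35.2) / 113.1 × 100 = 62.0 / 113.1 × 100 = 54.8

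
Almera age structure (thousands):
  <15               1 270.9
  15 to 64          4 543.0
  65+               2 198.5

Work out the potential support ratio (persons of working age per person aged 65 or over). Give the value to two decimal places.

Potential support ratio = 4 543.0 / 2 198.5 = 2.07

Potential support ratio: 2.07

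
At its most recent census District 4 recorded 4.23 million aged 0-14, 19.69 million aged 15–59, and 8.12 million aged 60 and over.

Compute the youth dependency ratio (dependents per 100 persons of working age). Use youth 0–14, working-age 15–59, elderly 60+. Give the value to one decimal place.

Youth dependency ratio = 4.23 / 19.69 × 100 = 21.5

Youth dependency ratio: 21.5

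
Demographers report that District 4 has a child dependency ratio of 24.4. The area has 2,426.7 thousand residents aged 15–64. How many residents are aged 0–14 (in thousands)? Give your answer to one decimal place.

Youth dependency ratio = youth / working-age × 100
24.4 = Y / 2,426.7 × 100
⇒ 592.1

Aged 0–14: 592.1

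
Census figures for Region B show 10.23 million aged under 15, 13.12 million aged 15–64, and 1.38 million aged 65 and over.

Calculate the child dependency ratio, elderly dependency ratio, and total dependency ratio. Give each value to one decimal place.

Youth dependency ratio = 10.23 / 13.12 × 100 = 78.0
Old-age dependency ratio = 1.38 / 13.12 × 100 = 10.5
Total dependency ratio = (10.23 + 1.38) / 13.12 × 100 = 11.61 / 13.12 × 100 = 88.5

Youth dependency ratio: 78.0
Old-age dependency ratio: 10.5
Total dependency ratio: 88.5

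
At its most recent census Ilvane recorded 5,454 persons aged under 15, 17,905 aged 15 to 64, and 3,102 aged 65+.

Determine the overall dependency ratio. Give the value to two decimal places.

Total dependency ratio = (5,454 + 3,102) / 17,905 × 100 = 8,556 / 17,905 × 100 = 47.79

Total dependency ratio: 47.79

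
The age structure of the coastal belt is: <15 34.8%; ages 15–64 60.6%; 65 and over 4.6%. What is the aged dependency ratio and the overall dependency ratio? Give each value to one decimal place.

Old-age dependency ratio = 4.6 / 60.6 × 100 = 7.6
Total dependency ratio = (34.8 + 4.6) / 60.6 × 100 = 39.4 / 60.6 × 100 = 65.0

Old-age dependency ratio: 7.6
Total dependency ratio: 65.0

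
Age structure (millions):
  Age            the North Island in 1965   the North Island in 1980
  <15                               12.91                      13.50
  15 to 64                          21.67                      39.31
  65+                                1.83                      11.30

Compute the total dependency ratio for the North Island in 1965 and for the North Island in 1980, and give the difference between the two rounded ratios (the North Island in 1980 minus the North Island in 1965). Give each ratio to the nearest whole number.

the North Island in 1965: 68
the North Island in 1980: 63
Difference: -5

the North Island in 1965: (12.91 + 1.83) / 21.67 × 100 = 14.74 / 21.67 × 100 = 68
the North Island in 1980: (13.50 + 11.30) / 39.31 × 100 = 24.80 / 39.31 × 100 = 63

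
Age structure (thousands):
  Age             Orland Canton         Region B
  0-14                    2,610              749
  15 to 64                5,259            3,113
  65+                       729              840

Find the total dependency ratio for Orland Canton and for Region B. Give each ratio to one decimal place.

Orland Canton: 63.5
Region B: 51.0

Orland Canton: (2,610 + 729) / 5,259 × 100 = 3,339 / 5,259 × 100 = 63.5
Region B: (749 + 840) / 3,113 × 100 = 1,589 / 3,113 × 100 = 51.0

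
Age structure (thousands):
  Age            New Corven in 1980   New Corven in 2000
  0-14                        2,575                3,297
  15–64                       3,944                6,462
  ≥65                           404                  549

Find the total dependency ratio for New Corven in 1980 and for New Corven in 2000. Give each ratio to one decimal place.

New Corven in 1980: 75.5
New Corven in 2000: 59.5

New Corven in 1980: (2,575 + 404) / 3,944 × 100 = 2,979 / 3,944 × 100 = 75.5
New Corven in 2000: (3,297 + 549) / 6,462 × 100 = 3,846 / 6,462 × 100 = 59.5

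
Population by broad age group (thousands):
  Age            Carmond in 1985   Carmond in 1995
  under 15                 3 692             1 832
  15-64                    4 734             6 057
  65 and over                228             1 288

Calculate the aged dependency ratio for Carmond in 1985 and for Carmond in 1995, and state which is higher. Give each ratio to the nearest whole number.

Carmond in 1985: 228 / 4 734 × 100 = 5
Carmond in 1995: 1 288 / 6 057 × 100 = 21

Carmond in 1985: 5
Carmond in 1995: 21
Higher: Carmond in 1995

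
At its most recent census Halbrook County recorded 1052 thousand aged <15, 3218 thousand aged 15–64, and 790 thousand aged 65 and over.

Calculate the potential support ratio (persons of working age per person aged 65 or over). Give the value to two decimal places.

Potential support ratio = 3218 / 790 = 4.07

Potential support ratio: 4.07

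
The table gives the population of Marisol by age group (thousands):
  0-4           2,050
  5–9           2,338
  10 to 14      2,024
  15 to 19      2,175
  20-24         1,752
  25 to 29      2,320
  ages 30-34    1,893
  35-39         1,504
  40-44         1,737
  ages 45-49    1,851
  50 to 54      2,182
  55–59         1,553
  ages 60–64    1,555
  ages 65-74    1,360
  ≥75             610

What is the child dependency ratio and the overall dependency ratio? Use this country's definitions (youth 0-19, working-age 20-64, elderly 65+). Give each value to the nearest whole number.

0–19: 2,050 + 2,338 + 2,024 + 2,175 = 8,587
20–64: 1,752 + 2,320 + 1,893 + 1,504 + 1,737 + 1,851 + 2,182 + 1,553 + 1,555 = 16,347
65+: 1,360 + 610 = 1,970
Youth dependency ratio = 8,587 / 16,347 × 100 = 53
Total dependency ratio = (8,587 + 1,970) / 16,347 × 100 = 10,557 / 16,347 × 100 = 65

Youth dependency ratio: 53
Total dependency ratio: 65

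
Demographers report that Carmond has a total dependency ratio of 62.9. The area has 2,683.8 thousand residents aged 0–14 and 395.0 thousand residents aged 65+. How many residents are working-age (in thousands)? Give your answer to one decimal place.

Total dependency ratio = (youth + elderly) / working-age × 100
62.9 = (2,683.8 + 395.0) / W × 100
⇒ 4,894.8

Working-age: 4,894.8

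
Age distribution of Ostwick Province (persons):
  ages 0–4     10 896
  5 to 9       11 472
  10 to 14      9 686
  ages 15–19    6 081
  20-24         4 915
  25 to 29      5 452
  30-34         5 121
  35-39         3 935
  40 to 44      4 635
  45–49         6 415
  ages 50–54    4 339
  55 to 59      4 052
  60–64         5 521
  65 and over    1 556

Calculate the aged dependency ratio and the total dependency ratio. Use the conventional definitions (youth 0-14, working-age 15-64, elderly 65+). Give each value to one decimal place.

Old-age dependency ratio: 3.1
Total dependency ratio: 66.6

0–14: 10 896 + 11 472 + 9 686 = 32 054
15–64: 6 081 + 4 915 + 5 452 + 5 121 + 3 935 + 4 635 + 6 415 + 4 339 + 4 052 + 5 521 = 50 466
65+: 1 556
Old-age dependency ratio = 1 556 / 50 466 × 100 = 3.1
Total dependency ratio = (32 054 + 1 556) / 50 466 × 100 = 33 610 / 50 466 × 100 = 66.6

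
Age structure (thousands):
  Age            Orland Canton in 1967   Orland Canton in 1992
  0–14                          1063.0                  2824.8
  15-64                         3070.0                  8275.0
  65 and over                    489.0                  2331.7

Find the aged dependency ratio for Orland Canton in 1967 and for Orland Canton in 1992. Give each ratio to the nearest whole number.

Orland Canton in 1967: 16
Orland Canton in 1992: 28

Orland Canton in 1967: 489.0 / 3070.0 × 100 = 16
Orland Canton in 1992: 2331.7 / 8275.0 × 100 = 28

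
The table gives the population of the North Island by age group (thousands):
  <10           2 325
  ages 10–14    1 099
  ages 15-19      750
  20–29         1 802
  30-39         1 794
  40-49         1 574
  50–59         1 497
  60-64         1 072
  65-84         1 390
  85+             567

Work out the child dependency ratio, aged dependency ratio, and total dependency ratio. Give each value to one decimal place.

Youth dependency ratio: 40.3
Old-age dependency ratio: 23.1
Total dependency ratio: 63.4

0–14: 2 325 + 1 099 = 3 424
15–64: 750 + 1 802 + 1 794 + 1 574 + 1 497 + 1 072 = 8 489
65+: 1 390 + 567 = 1 957
Youth dependency ratio = 3 424 / 8 489 × 100 = 40.3
Old-age dependency ratio = 1 957 / 8 489 × 100 = 23.1
Total dependency ratio = (3 424 + 1 957) / 8 489 × 100 = 5 381 / 8 489 × 100 = 63.4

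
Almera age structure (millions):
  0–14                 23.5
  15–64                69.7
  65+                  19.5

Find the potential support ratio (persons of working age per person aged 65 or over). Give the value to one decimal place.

Potential support ratio: 3.6

Potential support ratio = 69.7 / 19.5 = 3.6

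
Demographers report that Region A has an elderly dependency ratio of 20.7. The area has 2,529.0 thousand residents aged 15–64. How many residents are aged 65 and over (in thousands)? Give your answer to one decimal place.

Aged 65 and over: 523.5

Old-age dependency ratio = elderly / working-age × 100
20.7 = E / 2,529.0 × 100
⇒ 523.5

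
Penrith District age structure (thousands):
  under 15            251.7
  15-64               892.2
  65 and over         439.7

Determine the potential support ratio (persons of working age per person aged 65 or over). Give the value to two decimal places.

Potential support ratio = 892.2 / 439.7 = 2.03

Potential support ratio: 2.03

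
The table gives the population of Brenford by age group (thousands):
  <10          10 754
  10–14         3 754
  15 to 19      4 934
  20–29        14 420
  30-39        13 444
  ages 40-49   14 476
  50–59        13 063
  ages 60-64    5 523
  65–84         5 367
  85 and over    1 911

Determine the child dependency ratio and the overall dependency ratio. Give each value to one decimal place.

0–14: 10 754 + 3 754 = 14 508
15–64: 4 934 + 14 420 + 13 444 + 14 476 + 13 063 + 5 523 = 65 860
65+: 5 367 + 1 911 = 7 278
Youth dependency ratio = 14 508 / 65 860 × 100 = 22.0
Total dependency ratio = (14 508 + 7 278) / 65 860 × 100 = 21 786 / 65 860 × 100 = 33.1

Youth dependency ratio: 22.0
Total dependency ratio: 33.1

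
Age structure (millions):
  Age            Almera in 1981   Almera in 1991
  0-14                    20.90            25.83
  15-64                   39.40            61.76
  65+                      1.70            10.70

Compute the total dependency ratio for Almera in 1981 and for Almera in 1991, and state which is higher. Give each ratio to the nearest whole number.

Almera in 1981: 57
Almera in 1991: 59
Higher: Almera in 1991

Almera in 1981: (20.90 + 1.70) / 39.40 × 100 = 22.60 / 39.40 × 100 = 57
Almera in 1991: (25.83 + 10.70) / 61.76 × 100 = 36.53 / 61.76 × 100 = 59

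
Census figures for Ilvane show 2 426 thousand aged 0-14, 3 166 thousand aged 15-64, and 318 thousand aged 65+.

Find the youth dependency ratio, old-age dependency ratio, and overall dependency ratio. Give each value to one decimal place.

Youth dependency ratio = 2 426 / 3 166 × 100 = 76.6
Old-age dependency ratio = 318 / 3 166 × 100 = 10.0
Total dependency ratio = (2 426 + 318) / 3 166 × 100 = 2 744 / 3 166 × 100 = 86.7

Youth dependency ratio: 76.6
Old-age dependency ratio: 10.0
Total dependency ratio: 86.7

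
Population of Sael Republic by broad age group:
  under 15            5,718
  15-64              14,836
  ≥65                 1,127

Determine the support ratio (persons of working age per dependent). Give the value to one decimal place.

Support ratio: 2.2

Support ratio = 14,836 / (5,718 + 1,127) = 14,836 / 6,845 = 2.2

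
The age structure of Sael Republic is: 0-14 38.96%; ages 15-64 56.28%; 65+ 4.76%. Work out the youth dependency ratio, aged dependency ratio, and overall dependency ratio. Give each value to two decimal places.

Youth dependency ratio = 38.96 / 56.28 × 100 = 69.23
Old-age dependency ratio = 4.76 / 56.28 × 100 = 8.46
Total dependency ratio = (38.96 + 4.76) / 56.28 × 100 = 43.72 / 56.28 × 100 = 77.68

Youth dependency ratio: 69.23
Old-age dependency ratio: 8.46
Total dependency ratio: 77.68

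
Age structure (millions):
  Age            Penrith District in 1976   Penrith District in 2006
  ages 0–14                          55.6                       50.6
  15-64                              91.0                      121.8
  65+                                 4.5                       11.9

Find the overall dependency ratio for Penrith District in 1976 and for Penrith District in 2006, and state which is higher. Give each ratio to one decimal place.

Penrith District in 1976: 66.0
Penrith District in 2006: 51.3
Higher: Penrith District in 1976

Penrith District in 1976: (55.6 + 4.5) / 91.0 × 100 = 60.1 / 91.0 × 100 = 66.0
Penrith District in 2006: (50.6 + 11.9) / 121.8 × 100 = 62.5 / 121.8 × 100 = 51.3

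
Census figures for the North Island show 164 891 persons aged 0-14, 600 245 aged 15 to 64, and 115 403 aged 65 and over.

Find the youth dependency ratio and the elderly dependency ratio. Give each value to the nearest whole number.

Youth dependency ratio = 164 891 / 600 245 × 100 = 27
Old-age dependency ratio = 115 403 / 600 245 × 100 = 19

Youth dependency ratio: 27
Old-age dependency ratio: 19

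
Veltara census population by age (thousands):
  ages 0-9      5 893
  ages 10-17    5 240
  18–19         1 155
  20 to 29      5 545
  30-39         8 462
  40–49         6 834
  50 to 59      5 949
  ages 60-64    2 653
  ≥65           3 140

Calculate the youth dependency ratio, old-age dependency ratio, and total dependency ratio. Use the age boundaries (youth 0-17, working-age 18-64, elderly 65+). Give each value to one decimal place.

0–17: 5 893 + 5 240 = 11 133
18–64: 1 155 + 5 545 + 8 462 + 6 834 + 5 949 + 2 653 = 30 598
65+: 3 140
Youth dependency ratio = 11 133 / 30 598 × 100 = 36.4
Old-age dependency ratio = 3 140 / 30 598 × 100 = 10.3
Total dependency ratio = (11 133 + 3 140) / 30 598 × 100 = 14 273 / 30 598 × 100 = 46.6

Youth dependency ratio: 36.4
Old-age dependency ratio: 10.3
Total dependency ratio: 46.6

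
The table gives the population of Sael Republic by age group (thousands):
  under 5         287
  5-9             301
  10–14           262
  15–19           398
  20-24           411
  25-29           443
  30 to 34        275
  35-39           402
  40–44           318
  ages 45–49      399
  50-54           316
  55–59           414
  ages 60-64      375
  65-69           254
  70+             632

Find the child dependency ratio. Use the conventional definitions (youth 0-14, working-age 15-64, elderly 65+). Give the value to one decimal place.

Youth dependency ratio: 22.7

0–14: 287 + 301 + 262 = 850
15–64: 398 + 411 + 443 + 275 + 402 + 318 + 399 + 316 + 414 + 375 = 3 751
65+: 254 + 632 = 886
Youth dependency ratio = 850 / 3 751 × 100 = 22.7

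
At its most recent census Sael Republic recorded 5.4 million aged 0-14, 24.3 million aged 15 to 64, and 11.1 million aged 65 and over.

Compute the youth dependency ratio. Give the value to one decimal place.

Youth dependency ratio: 22.2

Youth dependency ratio = 5.4 / 24.3 × 100 = 22.2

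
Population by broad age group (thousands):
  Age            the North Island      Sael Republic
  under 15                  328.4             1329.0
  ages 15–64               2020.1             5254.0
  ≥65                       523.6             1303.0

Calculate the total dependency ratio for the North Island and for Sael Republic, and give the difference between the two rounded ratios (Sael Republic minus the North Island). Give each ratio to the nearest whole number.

the North Island: 42
Sael Republic: 50
Difference: +8

the North Island: (328.4 + 523.6) / 2020.1 × 100 = 852.0 / 2020.1 × 100 = 42
Sael Republic: (1329.0 + 1303.0) / 5254.0 × 100 = 2632.0 / 5254.0 × 100 = 50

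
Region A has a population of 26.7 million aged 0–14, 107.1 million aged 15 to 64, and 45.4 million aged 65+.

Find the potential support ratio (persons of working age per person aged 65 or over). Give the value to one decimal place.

Potential support ratio: 2.4

Potential support ratio = 107.1 / 45.4 = 2.4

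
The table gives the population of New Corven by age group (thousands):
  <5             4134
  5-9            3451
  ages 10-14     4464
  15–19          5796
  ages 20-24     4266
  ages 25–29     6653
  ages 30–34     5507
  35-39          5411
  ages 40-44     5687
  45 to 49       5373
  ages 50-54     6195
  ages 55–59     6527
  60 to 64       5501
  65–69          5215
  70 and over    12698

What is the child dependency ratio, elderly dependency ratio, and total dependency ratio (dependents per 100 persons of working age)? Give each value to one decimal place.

0–14: 4134 + 3451 + 4464 = 12049
15–64: 5796 + 4266 + 6653 + 5507 + 5411 + 5687 + 5373 + 6195 + 6527 + 5501 = 56916
65+: 5215 + 12698 = 17913
Youth dependency ratio = 12049 / 56916 × 100 = 21.2
Old-age dependency ratio = 17913 / 56916 × 100 = 31.5
Total dependency ratio = (12049 + 17913) / 56916 × 100 = 29962 / 56916 × 100 = 52.6

Youth dependency ratio: 21.2
Old-age dependency ratio: 31.5
Total dependency ratio: 52.6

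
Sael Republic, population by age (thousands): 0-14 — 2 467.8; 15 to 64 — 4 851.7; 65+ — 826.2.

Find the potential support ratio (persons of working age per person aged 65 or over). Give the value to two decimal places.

Potential support ratio = 4 851.7 / 826.2 = 5.87

Potential support ratio: 5.87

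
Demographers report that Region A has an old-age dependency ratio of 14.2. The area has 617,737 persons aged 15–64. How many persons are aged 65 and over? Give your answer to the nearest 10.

Aged 65 and over: 87,720

Old-age dependency ratio = elderly / working-age × 100
14.2 = E / 617,737 × 100
⇒ 87,720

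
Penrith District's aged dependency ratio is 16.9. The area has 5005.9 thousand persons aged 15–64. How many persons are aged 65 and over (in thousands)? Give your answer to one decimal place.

Aged 65 and over: 846.0

Old-age dependency ratio = elderly / working-age × 100
16.9 = E / 5005.9 × 100
⇒ 846.0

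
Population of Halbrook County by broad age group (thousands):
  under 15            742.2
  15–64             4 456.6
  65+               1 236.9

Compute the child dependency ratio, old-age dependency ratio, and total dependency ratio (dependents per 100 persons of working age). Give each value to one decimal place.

Youth dependency ratio: 16.7
Old-age dependency ratio: 27.8
Total dependency ratio: 44.4

Youth dependency ratio = 742.2 / 4 456.6 × 100 = 16.7
Old-age dependency ratio = 1 236.9 / 4 456.6 × 100 = 27.8
Total dependency ratio = (742.2 + 1 236.9) / 4 456.6 × 100 = 1 979.1 / 4 456.6 × 100 = 44.4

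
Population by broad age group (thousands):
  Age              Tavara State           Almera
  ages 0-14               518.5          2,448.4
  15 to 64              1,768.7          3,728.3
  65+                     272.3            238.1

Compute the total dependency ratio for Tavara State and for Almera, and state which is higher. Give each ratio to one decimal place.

Tavara State: (518.5 + 272.3) / 1,768.7 × 100 = 790.8 / 1,768.7 × 100 = 44.7
Almera: (2,448.4 + 238.1) / 3,728.3 × 100 = 2,686.5 / 3,728.3 × 100 = 72.1

Tavara State: 44.7
Almera: 72.1
Higher: Almera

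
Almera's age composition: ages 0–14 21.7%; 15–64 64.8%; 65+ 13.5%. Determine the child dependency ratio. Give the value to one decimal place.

Youth dependency ratio: 33.5

Youth dependency ratio = 21.7 / 64.8 × 100 = 33.5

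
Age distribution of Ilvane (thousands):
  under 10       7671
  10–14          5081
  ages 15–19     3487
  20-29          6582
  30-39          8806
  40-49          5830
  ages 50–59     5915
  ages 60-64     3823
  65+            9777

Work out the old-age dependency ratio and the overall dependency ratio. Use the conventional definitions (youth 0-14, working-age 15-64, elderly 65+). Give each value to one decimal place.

Old-age dependency ratio: 28.4
Total dependency ratio: 65.4

0–14: 7671 + 5081 = 12752
15–64: 3487 + 6582 + 8806 + 5830 + 5915 + 3823 = 34443
65+: 9777
Old-age dependency ratio = 9777 / 34443 × 100 = 28.4
Total dependency ratio = (12752 + 9777) / 34443 × 100 = 22529 / 34443 × 100 = 65.4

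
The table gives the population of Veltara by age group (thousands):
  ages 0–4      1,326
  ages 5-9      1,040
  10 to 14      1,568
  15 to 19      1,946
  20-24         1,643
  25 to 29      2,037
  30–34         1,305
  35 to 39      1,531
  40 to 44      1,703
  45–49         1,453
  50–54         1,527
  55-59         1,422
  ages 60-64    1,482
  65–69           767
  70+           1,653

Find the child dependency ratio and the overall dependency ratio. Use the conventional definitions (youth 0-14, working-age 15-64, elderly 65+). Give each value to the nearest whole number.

Youth dependency ratio: 25
Total dependency ratio: 40

0–14: 1,326 + 1,040 + 1,568 = 3,934
15–64: 1,946 + 1,643 + 2,037 + 1,305 + 1,531 + 1,703 + 1,453 + 1,527 + 1,422 + 1,482 = 16,049
65+: 767 + 1,653 = 2,420
Youth dependency ratio = 3,934 / 16,049 × 100 = 25
Total dependency ratio = (3,934 + 2,420) / 16,049 × 100 = 6,354 / 16,049 × 100 = 40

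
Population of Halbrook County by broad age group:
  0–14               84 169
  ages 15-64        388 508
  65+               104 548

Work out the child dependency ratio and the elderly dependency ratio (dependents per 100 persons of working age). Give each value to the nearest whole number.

Youth dependency ratio = 84 169 / 388 508 × 100 = 22
Old-age dependency ratio = 104 548 / 388 508 × 100 = 27

Youth dependency ratio: 22
Old-age dependency ratio: 27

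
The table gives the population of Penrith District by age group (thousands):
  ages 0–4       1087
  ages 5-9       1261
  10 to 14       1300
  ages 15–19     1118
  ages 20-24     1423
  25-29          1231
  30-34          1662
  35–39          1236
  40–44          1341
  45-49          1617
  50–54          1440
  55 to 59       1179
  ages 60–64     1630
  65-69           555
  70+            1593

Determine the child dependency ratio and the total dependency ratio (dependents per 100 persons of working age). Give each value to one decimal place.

0–14: 1087 + 1261 + 1300 = 3648
15–64: 1118 + 1423 + 1231 + 1662 + 1236 + 1341 + 1617 + 1440 + 1179 + 1630 = 13877
65+: 555 + 1593 = 2148
Youth dependency ratio = 3648 / 13877 × 100 = 26.3
Total dependency ratio = (3648 + 2148) / 13877 × 100 = 5796 / 13877 × 100 = 41.8

Youth dependency ratio: 26.3
Total dependency ratio: 41.8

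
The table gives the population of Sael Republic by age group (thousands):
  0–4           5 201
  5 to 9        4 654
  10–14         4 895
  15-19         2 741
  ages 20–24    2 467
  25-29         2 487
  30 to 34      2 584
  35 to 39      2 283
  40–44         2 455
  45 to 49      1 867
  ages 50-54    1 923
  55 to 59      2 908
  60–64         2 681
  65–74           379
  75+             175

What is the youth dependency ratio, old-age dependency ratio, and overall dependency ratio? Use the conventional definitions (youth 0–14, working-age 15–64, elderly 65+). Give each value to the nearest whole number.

Youth dependency ratio: 60
Old-age dependency ratio: 2
Total dependency ratio: 63

0–14: 5 201 + 4 654 + 4 895 = 14 750
15–64: 2 741 + 2 467 + 2 487 + 2 584 + 2 283 + 2 455 + 1 867 + 1 923 + 2 908 + 2 681 = 24 396
65+: 379 + 175 = 554
Youth dependency ratio = 14 750 / 24 396 × 100 = 60
Old-age dependency ratio = 554 / 24 396 × 100 = 2
Total dependency ratio = (14 750 + 554) / 24 396 × 100 = 15 304 / 24 396 × 100 = 63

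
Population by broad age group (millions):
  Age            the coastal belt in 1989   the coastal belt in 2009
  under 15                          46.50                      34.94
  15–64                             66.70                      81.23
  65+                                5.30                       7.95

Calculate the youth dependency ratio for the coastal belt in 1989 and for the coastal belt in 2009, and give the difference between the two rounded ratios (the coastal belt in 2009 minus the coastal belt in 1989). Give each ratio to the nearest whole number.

the coastal belt in 1989: 46.50 / 66.70 × 100 = 70
the coastal belt in 2009: 34.94 / 81.23 × 100 = 43

the coastal belt in 1989: 70
the coastal belt in 2009: 43
Difference: -27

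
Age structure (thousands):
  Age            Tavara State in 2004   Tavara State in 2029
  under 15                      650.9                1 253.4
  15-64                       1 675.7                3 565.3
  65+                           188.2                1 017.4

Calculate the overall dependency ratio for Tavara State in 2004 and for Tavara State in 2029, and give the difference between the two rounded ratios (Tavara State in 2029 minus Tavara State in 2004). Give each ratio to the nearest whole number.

Tavara State in 2004: (650.9 + 188.2) / 1 675.7 × 100 = 839.1 / 1 675.7 × 100 = 50
Tavara State in 2029: (1 253.4 + 1 017.4) / 3 565.3 × 100 = 2 270.8 / 3 565.3 × 100 = 64

Tavara State in 2004: 50
Tavara State in 2029: 64
Difference: +14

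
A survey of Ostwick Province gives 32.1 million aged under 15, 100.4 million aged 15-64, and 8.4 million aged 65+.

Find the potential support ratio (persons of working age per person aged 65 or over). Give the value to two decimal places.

Potential support ratio = 100.4 / 8.4 = 11.95

Potential support ratio: 11.95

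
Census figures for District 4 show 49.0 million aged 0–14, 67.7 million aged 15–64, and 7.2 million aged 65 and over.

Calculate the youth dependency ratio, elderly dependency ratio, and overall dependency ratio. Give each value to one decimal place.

Youth dependency ratio: 72.4
Old-age dependency ratio: 10.6
Total dependency ratio: 83.0

Youth dependency ratio = 49.0 / 67.7 × 100 = 72.4
Old-age dependency ratio = 7.2 / 67.7 × 100 = 10.6
Total dependency ratio = (49.0 + 7.2) / 67.7 × 100 = 56.2 / 67.7 × 100 = 83.0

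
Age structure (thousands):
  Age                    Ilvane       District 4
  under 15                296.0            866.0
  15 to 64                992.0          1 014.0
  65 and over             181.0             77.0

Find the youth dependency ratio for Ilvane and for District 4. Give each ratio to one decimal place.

Ilvane: 296.0 / 992.0 × 100 = 29.8
District 4: 866.0 / 1 014.0 × 100 = 85.4

Ilvane: 29.8
District 4: 85.4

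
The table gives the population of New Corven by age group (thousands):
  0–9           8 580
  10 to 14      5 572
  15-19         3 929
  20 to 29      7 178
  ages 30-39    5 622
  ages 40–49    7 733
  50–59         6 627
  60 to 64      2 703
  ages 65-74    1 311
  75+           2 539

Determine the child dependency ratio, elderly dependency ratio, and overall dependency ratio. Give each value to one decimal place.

0–14: 8 580 + 5 572 = 14 152
15–64: 3 929 + 7 178 + 5 622 + 7 733 + 6 627 + 2 703 = 33 792
65+: 1 311 + 2 539 = 3 850
Youth dependency ratio = 14 152 / 33 792 × 100 = 41.9
Old-age dependency ratio = 3 850 / 33 792 × 100 = 11.4
Total dependency ratio = (14 152 + 3 850) / 33 792 × 100 = 18 002 / 33 792 × 100 = 53.3

Youth dependency ratio: 41.9
Old-age dependency ratio: 11.4
Total dependency ratio: 53.3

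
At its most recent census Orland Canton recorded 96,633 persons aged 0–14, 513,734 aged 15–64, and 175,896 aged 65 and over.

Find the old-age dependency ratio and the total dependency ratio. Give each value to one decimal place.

Old-age dependency ratio = 175,896 / 513,734 × 100 = 34.2
Total dependency ratio = (96,633 + 175,896) / 513,734 × 100 = 272,529 / 513,734 × 100 = 53.0

Old-age dependency ratio: 34.2
Total dependency ratio: 53.0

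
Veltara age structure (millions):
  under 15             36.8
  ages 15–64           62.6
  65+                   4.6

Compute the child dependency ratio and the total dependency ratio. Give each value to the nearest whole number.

Youth dependency ratio = 36.8 / 62.6 × 100 = 59
Total dependency ratio = (36.8 + 4.6) / 62.6 × 100 = 41.4 / 62.6 × 100 = 66

Youth dependency ratio: 59
Total dependency ratio: 66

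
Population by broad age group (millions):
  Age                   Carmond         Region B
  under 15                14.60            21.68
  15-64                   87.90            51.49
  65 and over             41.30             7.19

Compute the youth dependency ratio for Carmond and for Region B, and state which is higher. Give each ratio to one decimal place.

Carmond: 16.6
Region B: 42.1
Higher: Region B

Carmond: 14.60 / 87.90 × 100 = 16.6
Region B: 21.68 / 51.49 × 100 = 42.1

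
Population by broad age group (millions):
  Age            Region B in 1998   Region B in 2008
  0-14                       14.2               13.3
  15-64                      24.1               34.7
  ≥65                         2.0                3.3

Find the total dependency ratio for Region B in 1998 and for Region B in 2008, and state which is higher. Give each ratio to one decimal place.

Region B in 1998: (14.2 + 2.0) / 24.1 × 100 = 16.2 / 24.1 × 100 = 67.2
Region B in 2008: (13.3 + 3.3) / 34.7 × 100 = 16.6 / 34.7 × 100 = 47.8

Region B in 1998: 67.2
Region B in 2008: 47.8
Higher: Region B in 1998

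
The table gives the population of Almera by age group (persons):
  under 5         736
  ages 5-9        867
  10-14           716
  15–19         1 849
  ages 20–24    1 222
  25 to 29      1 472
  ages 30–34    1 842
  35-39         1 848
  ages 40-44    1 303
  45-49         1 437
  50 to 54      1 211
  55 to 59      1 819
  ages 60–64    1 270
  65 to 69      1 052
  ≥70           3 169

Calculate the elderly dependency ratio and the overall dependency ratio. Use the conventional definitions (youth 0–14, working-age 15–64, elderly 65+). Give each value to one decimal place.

Old-age dependency ratio: 27.6
Total dependency ratio: 42.8

0–14: 736 + 867 + 716 = 2 319
15–64: 1 849 + 1 222 + 1 472 + 1 842 + 1 848 + 1 303 + 1 437 + 1 211 + 1 819 + 1 270 = 15 273
65+: 1 052 + 3 169 = 4 221
Old-age dependency ratio = 4 221 / 15 273 × 100 = 27.6
Total dependency ratio = (2 319 + 4 221) / 15 273 × 100 = 6 540 / 15 273 × 100 = 42.8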